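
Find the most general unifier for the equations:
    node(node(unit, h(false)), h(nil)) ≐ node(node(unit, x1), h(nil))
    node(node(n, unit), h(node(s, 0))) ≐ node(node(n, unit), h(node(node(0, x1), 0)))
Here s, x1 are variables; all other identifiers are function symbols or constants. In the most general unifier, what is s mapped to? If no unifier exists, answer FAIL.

node(0, h(false))

Decompose node/2: node(unit, h(false)) ≐ node(unit, x1),  h(nil) ≐ h(nil).
Decompose node/2: unit ≐ unit,  h(false) ≐ x1.
Delete trivial equation unit ≐ unit.
Bind x1 := h(false); substituting into the one remaining equation that mentions x1 gives: node(node(n, unit), h(node(s, 0))) ≐ node(node(n, unit), h(node(node(0, h(false)), 0))).
Delete trivial equation h(nil) ≐ h(nil).
Decompose node/2: node(n, unit) ≐ node(n, unit),  h(node(s, 0)) ≐ h(node(node(0, h(false)), 0)).
Delete trivial equation node(n, unit) ≐ node(n, unit).
Decompose h/1: node(s, 0) ≐ node(node(0, h(false)), 0).
Decompose node/2: s ≐ node(0, h(false)),  0 ≐ 0.
Bind s := node(0, h(false)); no other remaining equation mentions s.
Delete trivial equation 0 ≐ 0.
MGU = { x1 := h(false), s := node(0, h(false)) }, so s := node(0, h(false)).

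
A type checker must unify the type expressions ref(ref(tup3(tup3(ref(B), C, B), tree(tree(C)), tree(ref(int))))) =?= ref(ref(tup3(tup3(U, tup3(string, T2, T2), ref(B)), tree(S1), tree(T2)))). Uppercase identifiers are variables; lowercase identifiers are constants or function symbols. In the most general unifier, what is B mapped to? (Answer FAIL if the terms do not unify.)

Decompose ref/1: ref(tup3(tup3(ref(B), C, B), tree(tree(C)), tree(ref(int)))) =?= ref(tup3(tup3(U, tup3(string, T2, T2), ref(B)), tree(S1), tree(T2))).
Decompose ref/1: tup3(tup3(ref(B), C, B), tree(tree(C)), tree(ref(int))) =?= tup3(tup3(U, tup3(string, T2, T2), ref(B)), tree(S1), tree(T2)).
Decompose tup3/3: tup3(ref(B), C, B) =?= tup3(U, tup3(string, T2, T2), ref(B)),  tree(tree(C)) =?= tree(S1),  tree(ref(int)) =?= tree(T2).
Decompose tup3/3: ref(B) =?= U,  C =?= tup3(string, T2, T2),  B =?= ref(B).
Bind U := ref(B); no other remaining equation mentions U.
Bind C := tup3(string, T2, T2); substituting into the one remaining equation that mentions C gives: tree(tree(tup3(string, T2, T2))) =?= tree(S1).
Occurs check fails: B occurs in ref(B); the equation B =?= ref(B) has no finite solution.

FAIL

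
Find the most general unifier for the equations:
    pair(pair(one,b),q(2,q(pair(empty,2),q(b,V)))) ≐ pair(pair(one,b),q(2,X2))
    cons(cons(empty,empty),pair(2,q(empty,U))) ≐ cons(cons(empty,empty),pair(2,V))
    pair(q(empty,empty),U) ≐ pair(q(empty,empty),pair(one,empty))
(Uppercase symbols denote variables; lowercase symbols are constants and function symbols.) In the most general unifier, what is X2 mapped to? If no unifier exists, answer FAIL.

q(pair(empty,2),q(b,q(empty,pair(one,empty))))

Decompose pair/2: pair(one,b) ≐ pair(one,b),  q(2,q(pair(empty,2),q(b,V))) ≐ q(2,X2).
Delete trivial equation pair(one,b) ≐ pair(one,b).
Decompose q/2: 2 ≐ 2,  q(pair(empty,2),q(b,V)) ≐ X2.
Delete trivial equation 2 ≐ 2.
Bind X2 := q(pair(empty,2),q(b,V)); no other remaining equation mentions X2.
Decompose cons/2: cons(empty,empty) ≐ cons(empty,empty),  pair(2,q(empty,U)) ≐ pair(2,V).
Delete trivial equation cons(empty,empty) ≐ cons(empty,empty).
Decompose pair/2: 2 ≐ 2,  q(empty,U) ≐ V.
Delete trivial equation 2 ≐ 2.
Bind V := q(empty,U); no other remaining equation mentions V. Substituting into the earlier binding gives X2 := q(pair(empty,2),q(b,q(empty,U))).
Decompose pair/2: q(empty,empty) ≐ q(empty,empty),  U ≐ pair(one,empty).
Delete trivial equation q(empty,empty) ≐ q(empty,empty).
Bind U := pair(one,empty). Substituting into the earlier bindings gives X2 := q(pair(empty,2),q(b,q(empty,pair(one,empty)))), V := q(empty,pair(one,empty)).
MGU = { X2 ↦ q(pair(empty,2),q(b,q(empty,pair(one,empty)))), V ↦ q(empty,pair(one,empty)), U ↦ pair(one,empty) }, so X2 ↦ q(pair(empty,2),q(b,q(empty,pair(one,empty)))).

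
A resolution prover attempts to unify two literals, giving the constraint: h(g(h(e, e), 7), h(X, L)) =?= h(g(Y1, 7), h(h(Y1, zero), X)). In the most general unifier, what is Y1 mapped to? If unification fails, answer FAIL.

h(e, e)

Decompose h/2: g(h(e, e), 7) =?= g(Y1, 7),  h(X, L) =?= h(h(Y1, zero), X).
Decompose g/2: h(e, e) =?= Y1,  7 =?= 7.
Bind Y1 := h(e, e); substituting into the one remaining equation that mentions Y1 gives: h(X, L) =?= h(h(h(e, e), zero), X).
Delete trivial equation 7 =?= 7.
Decompose h/2: X =?= h(h(e, e), zero),  L =?= X.
Bind X := h(h(e, e), zero); substituting into the remaining equation gives: L =?= h(h(e, e), zero).
Bind L := h(h(e, e), zero).
MGU = { Y1 := h(e, e), X := h(h(e, e), zero), L := h(h(e, e), zero) }, so Y1 := h(e, e).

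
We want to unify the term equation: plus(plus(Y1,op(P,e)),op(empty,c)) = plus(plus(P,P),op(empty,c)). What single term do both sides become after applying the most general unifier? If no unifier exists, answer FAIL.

Decompose plus/2: plus(Y1,op(P,e)) = plus(P,P),  op(empty,c) = op(empty,c).
Decompose plus/2: Y1 = P,  op(P,e) = P.
Bind Y1 := P; no other remaining equation mentions Y1.
Occurs check fails: P occurs in op(P,e); the equation P = op(P,e) has no finite solution.

FAIL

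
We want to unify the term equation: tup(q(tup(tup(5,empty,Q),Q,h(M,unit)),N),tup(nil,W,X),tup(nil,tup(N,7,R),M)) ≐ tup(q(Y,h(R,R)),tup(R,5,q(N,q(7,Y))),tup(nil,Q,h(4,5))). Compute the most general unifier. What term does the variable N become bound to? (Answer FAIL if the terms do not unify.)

h(nil,nil)

Decompose tup/3: q(tup(tup(5,empty,Q),Q,h(M,unit)),N) ≐ q(Y,h(R,R)),  tup(nil,W,X) ≐ tup(R,5,q(N,q(7,Y))),  tup(nil,tup(N,7,R),M) ≐ tup(nil,Q,h(4,5)).
Decompose q/2: tup(tup(5,empty,Q),Q,h(M,unit)) ≐ Y,  N ≐ h(R,R).
Bind Y := tup(tup(5,empty,Q),Q,h(M,unit)); substituting into the one remaining equation that mentions Y gives: tup(nil,W,X) ≐ tup(R,5,q(N,q(7,tup(tup(5,empty,Q),Q,h(M,unit))))).
Bind N := h(R,R); substituting into the remaining equations gives: tup(nil,W,X) ≐ tup(R,5,q(h(R,R),q(7,tup(tup(5,empty,Q),Q,h(M,unit))))),  tup(nil,tup(h(R,R),7,R),M) ≐ tup(nil,Q,h(4,5)).
Decompose tup/3: nil ≐ R,  W ≐ 5,  X ≐ q(h(R,R),q(7,tup(tup(5,empty,Q),Q,h(M,unit)))).
Bind R := nil; substituting into the 2 remaining equations that mention R gives: X ≐ q(h(nil,nil),q(7,tup(tup(5,empty,Q),Q,h(M,unit)))),  tup(nil,tup(h(nil,nil),7,nil),M) ≐ tup(nil,Q,h(4,5)). Substituting into the earlier binding gives N := h(nil,nil).
Bind W := 5; no other remaining equation mentions W.
Bind X := q(h(nil,nil),q(7,tup(tup(5,empty,Q),Q,h(M,unit)))); no other remaining equation mentions X.
Decompose tup/3: nil ≐ nil,  tup(h(nil,nil),7,nil) ≐ Q,  M ≐ h(4,5).
Delete trivial equation nil ≐ nil.
Bind Q := tup(h(nil,nil),7,nil); no other remaining equation mentions Q. Substituting into the earlier bindings gives Y := tup(tup(5,empty,tup(h(nil,nil),7,nil)),tup(h(nil,nil),7,nil),h(M,unit)), X := q(h(nil,nil),q(7,tup(tup(5,empty,tup(h(nil,nil),7,nil)),tup(h(nil,nil),7,nil),h(M,unit)))).
Bind M := h(4,5). Substituting into the earlier bindings gives Y := tup(tup(5,empty,tup(h(nil,nil),7,nil)),tup(h(nil,nil),7,nil),h(h(4,5),unit)), X := q(h(nil,nil),q(7,tup(tup(5,empty,tup(h(nil,nil),7,nil)),tup(h(nil,nil),7,nil),h(h(4,5),unit)))).
MGU = { Y ↦ tup(tup(5,empty,tup(h(nil,nil),7,nil)),tup(h(nil,nil),7,nil),h(h(4,5),unit)), N ↦ h(nil,nil), R ↦ nil, W ↦ 5, X ↦ q(h(nil,nil),q(7,tup(tup(5,empty,tup(h(nil,nil),7,nil)),tup(h(nil,nil),7,nil),h(h(4,5),unit)))), Q ↦ tup(h(nil,nil),7,nil), M ↦ h(4,5) }, so N ↦ h(nil,nil).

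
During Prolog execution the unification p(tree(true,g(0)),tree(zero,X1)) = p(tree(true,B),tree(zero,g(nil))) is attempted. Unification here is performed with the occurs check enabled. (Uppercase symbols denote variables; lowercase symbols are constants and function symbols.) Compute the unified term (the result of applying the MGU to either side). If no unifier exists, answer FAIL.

Decompose p/2: tree(true,g(0)) = tree(true,B),  tree(zero,X1) = tree(zero,g(nil)).
Decompose tree/2: true = true,  g(0) = B.
Delete trivial equation true = true.
Bind B := g(0); no other remaining equation mentions B.
Decompose tree/2: zero = zero,  X1 = g(nil).
Delete trivial equation zero = zero.
Bind X1 := g(nil).
Applying the MGU to either side gives p(tree(true,g(0)),tree(zero,g(nil))).

p(tree(true,g(0)),tree(zero,g(nil)))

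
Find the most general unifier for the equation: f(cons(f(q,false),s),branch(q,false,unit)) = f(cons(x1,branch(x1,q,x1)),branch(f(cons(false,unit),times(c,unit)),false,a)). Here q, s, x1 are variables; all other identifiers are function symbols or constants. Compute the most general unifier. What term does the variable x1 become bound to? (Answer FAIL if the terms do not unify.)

Decompose f/2: cons(f(q,false),s) = cons(x1,branch(x1,q,x1)),  branch(q,false,unit) = branch(f(cons(false,unit),times(c,unit)),false,a).
Decompose cons/2: f(q,false) = x1,  s = branch(x1,q,x1).
Bind x1 := f(q,false); substituting into the one remaining equation that mentions x1 gives: s = branch(f(q,false),q,f(q,false)).
Bind s := branch(f(q,false),q,f(q,false)); no other remaining equation mentions s.
Decompose branch/3: q = f(cons(false,unit),times(c,unit)),  false = false,  unit = a.
Bind q := f(cons(false,unit),times(c,unit)); no other remaining equation mentions q. Substituting into the earlier bindings gives x1 := f(f(cons(false,unit),times(c,unit)),false), s := branch(f(f(cons(false,unit),times(c,unit)),false),f(cons(false,unit),times(c,unit)),f(f(cons(false,unit),times(c,unit)),false)).
Delete trivial equation false = false.
Clash: constants unit and a differ; no unifier exists.

FAIL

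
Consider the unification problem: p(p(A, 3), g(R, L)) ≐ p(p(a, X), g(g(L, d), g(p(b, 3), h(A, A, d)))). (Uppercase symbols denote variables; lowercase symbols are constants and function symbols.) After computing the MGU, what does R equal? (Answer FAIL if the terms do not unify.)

Decompose p/2: p(A, 3) ≐ p(a, X),  g(R, L) ≐ g(g(L, d), g(p(b, 3), h(A, A, d))).
Decompose p/2: A ≐ a,  3 ≐ X.
Bind A := a; substituting into the one remaining equation that mentions A gives: g(R, L) ≐ g(g(L, d), g(p(b, 3), h(a, a, d))).
Bind X := 3; no other remaining equation mentions X.
Decompose g/2: R ≐ g(L, d),  L ≐ g(p(b, 3), h(a, a, d)).
Bind R := g(L, d); no other remaining equation mentions R.
Bind L := g(p(b, 3), h(a, a, d)). Substituting into the earlier binding gives R := g(g(p(b, 3), h(a, a, d)), d).
MGU = { A -> a, X -> 3, R -> g(g(p(b, 3), h(a, a, d)), d), L -> g(p(b, 3), h(a, a, d)) }, so R -> g(g(p(b, 3), h(a, a, d)), d).

g(g(p(b, 3), h(a, a, d)), d)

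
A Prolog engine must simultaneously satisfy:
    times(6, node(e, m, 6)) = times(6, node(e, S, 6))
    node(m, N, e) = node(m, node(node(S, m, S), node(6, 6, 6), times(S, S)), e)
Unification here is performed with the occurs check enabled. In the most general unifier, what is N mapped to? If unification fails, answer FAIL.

Decompose times/2: 6 = 6,  node(e, m, 6) = node(e, S, 6).
Delete trivial equation 6 = 6.
Decompose node/3: e = e,  m = S,  6 = 6.
Delete trivial equation e = e.
Bind S := m; substituting into the one remaining equation that mentions S gives: node(m, N, e) = node(m, node(node(m, m, m), node(6, 6, 6), times(m, m)), e).
Delete trivial equation 6 = 6.
Decompose node/3: m = m,  N = node(node(m, m, m), node(6, 6, 6), times(m, m)),  e = e.
Delete trivial equation m = m.
Bind N := node(node(m, m, m), node(6, 6, 6), times(m, m)); no other remaining equation mentions N.
Delete trivial equation e = e.
MGU = { S = m, N = node(node(m, m, m), node(6, 6, 6), times(m, m)) }, so N = node(node(m, m, m), node(6, 6, 6), times(m, m)).

node(node(m, m, m), node(6, 6, 6), times(m, m))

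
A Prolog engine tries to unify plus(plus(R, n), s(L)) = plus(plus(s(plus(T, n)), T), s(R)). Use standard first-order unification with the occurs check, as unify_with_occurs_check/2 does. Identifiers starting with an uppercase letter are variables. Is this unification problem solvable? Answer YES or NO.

Decompose plus/2: plus(R, n) = plus(s(plus(T, n)), T),  s(L) = s(R).
Decompose plus/2: R = s(plus(T, n)),  n = T.
Bind R := s(plus(T, n)); substituting into the one remaining equation that mentions R gives: s(L) = s(s(plus(T, n))).
Bind T := n; substituting into the remaining equation gives: s(L) = s(s(plus(n, n))). Substituting into the earlier binding gives R := s(plus(n, n)).
Decompose s/1: L = s(plus(n, n)).
Bind L := s(plus(n, n)).
No equations remain and no clash or occurs-check failure arose, so a unifier exists.

YES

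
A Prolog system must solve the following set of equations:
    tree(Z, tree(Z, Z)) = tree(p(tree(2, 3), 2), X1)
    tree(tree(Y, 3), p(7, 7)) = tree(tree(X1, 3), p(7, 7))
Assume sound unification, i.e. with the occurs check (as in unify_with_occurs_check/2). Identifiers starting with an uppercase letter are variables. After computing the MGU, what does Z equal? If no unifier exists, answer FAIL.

Decompose tree/2: Z = p(tree(2, 3), 2),  tree(Z, Z) = X1.
Bind Z := p(tree(2, 3), 2); substituting into the one remaining equation that mentions Z gives: tree(p(tree(2, 3), 2), p(tree(2, 3), 2)) = X1.
Bind X1 := tree(p(tree(2, 3), 2), p(tree(2, 3), 2)); substituting into the remaining equation gives: tree(tree(Y, 3), p(7, 7)) = tree(tree(tree(p(tree(2, 3), 2), p(tree(2, 3), 2)), 3), p(7, 7)).
Decompose tree/2: tree(Y, 3) = tree(tree(p(tree(2, 3), 2), p(tree(2, 3), 2)), 3),  p(7, 7) = p(7, 7).
Decompose tree/2: Y = tree(p(tree(2, 3), 2), p(tree(2, 3), 2)),  3 = 3.
Bind Y := tree(p(tree(2, 3), 2), p(tree(2, 3), 2)); no other remaining equation mentions Y.
Delete trivial equation 3 = 3.
Delete trivial equation p(7, 7) = p(7, 7).
MGU = { Z ↦ p(tree(2, 3), 2), X1 ↦ tree(p(tree(2, 3), 2), p(tree(2, 3), 2)), Y ↦ tree(p(tree(2, 3), 2), p(tree(2, 3), 2)) }, so Z ↦ p(tree(2, 3), 2).

p(tree(2, 3), 2)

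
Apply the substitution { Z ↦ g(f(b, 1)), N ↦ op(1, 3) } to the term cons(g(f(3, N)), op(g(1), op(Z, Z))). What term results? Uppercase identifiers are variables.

Replace each occurrence of Z with g(f(b, 1)).
Replace each occurrence of N with op(1, 3).
Result: cons(g(f(3, op(1, 3))), op(g(1), op(g(f(b, 1)), g(f(b, 1))))).

cons(g(f(3, op(1, 3))), op(g(1), op(g(f(b, 1)), g(f(b, 1)))))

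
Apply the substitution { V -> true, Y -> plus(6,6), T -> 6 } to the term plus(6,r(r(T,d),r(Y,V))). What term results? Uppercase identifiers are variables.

plus(6,r(r(6,d),r(plus(6,6),true)))

Replace each occurrence of V with true.
Replace each occurrence of Y with plus(6,6).
Replace each occurrence of T with 6.
Result: plus(6,r(r(6,d),r(plus(6,6),true))).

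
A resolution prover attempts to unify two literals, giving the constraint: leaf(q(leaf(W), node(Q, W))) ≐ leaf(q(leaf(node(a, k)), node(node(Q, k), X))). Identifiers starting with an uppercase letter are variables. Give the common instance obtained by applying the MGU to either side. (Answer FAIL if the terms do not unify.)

Decompose leaf/1: q(leaf(W), node(Q, W)) ≐ q(leaf(node(a, k)), node(node(Q, k), X)).
Decompose q/2: leaf(W) ≐ leaf(node(a, k)),  node(Q, W) ≐ node(node(Q, k), X).
Decompose leaf/1: W ≐ node(a, k).
Bind W := node(a, k); substituting into the remaining equation gives: node(Q, node(a, k)) ≐ node(node(Q, k), X).
Decompose node/2: Q ≐ node(Q, k),  node(a, k) ≐ X.
Occurs check fails: Q occurs in node(Q, k); the equation Q ≐ node(Q, k) has no finite solution.

FAIL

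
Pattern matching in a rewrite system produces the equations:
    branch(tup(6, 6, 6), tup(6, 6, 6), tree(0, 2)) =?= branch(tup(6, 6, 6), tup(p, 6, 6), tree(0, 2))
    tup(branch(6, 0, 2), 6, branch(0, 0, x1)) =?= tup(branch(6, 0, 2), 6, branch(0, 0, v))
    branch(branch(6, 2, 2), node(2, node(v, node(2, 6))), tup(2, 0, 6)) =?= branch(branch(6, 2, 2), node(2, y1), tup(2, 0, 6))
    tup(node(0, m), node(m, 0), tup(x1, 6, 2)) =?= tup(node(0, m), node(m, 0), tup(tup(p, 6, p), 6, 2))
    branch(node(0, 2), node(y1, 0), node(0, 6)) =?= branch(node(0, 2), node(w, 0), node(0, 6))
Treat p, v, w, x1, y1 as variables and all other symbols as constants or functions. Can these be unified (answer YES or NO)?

Decompose branch/3: tup(6, 6, 6) =?= tup(6, 6, 6),  tup(6, 6, 6) =?= tup(p, 6, 6),  tree(0, 2) =?= tree(0, 2).
Delete trivial equation tup(6, 6, 6) =?= tup(6, 6, 6).
Decompose tup/3: 6 =?= p,  6 =?= 6,  6 =?= 6.
Bind p := 6; substituting into the one remaining equation that mentions p gives: tup(node(0, m), node(m, 0), tup(x1, 6, 2)) =?= tup(node(0, m), node(m, 0), tup(tup(6, 6, 6), 6, 2)).
Delete trivial equation 6 =?= 6.
Delete trivial equation 6 =?= 6.
Delete trivial equation tree(0, 2) =?= tree(0, 2).
Decompose tup/3: branch(6, 0, 2) =?= branch(6, 0, 2),  6 =?= 6,  branch(0, 0, x1) =?= branch(0, 0, v).
Delete trivial equation branch(6, 0, 2) =?= branch(6, 0, 2).
Delete trivial equation 6 =?= 6.
Decompose branch/3: 0 =?= 0,  0 =?= 0,  x1 =?= v.
Delete trivial equation 0 =?= 0.
Delete trivial equation 0 =?= 0.
Bind x1 := v; substituting into the one remaining equation that mentions x1 gives: tup(node(0, m), node(m, 0), tup(v, 6, 2)) =?= tup(node(0, m), node(m, 0), tup(tup(6, 6, 6), 6, 2)).
Decompose branch/3: branch(6, 2, 2) =?= branch(6, 2, 2),  node(2, node(v, node(2, 6))) =?= node(2, y1),  tup(2, 0, 6) =?= tup(2, 0, 6).
Delete trivial equation branch(6, 2, 2) =?= branch(6, 2, 2).
Decompose node/2: 2 =?= 2,  node(v, node(2, 6)) =?= y1.
Delete trivial equation 2 =?= 2.
Bind y1 := node(v, node(2, 6)); substituting into the one remaining equation that mentions y1 gives: branch(node(0, 2), node(node(v, node(2, 6)), 0), node(0, 6)) =?= branch(node(0, 2), node(w, 0), node(0, 6)).
Delete trivial equation tup(2, 0, 6) =?= tup(2, 0, 6).
Decompose tup/3: node(0, m) =?= node(0, m),  node(m, 0) =?= node(m, 0),  tup(v, 6, 2) =?= tup(tup(6, 6, 6), 6, 2).
Delete trivial equation node(0, m) =?= node(0, m).
Delete trivial equation node(m, 0) =?= node(m, 0).
Decompose tup/3: v =?= tup(6, 6, 6),  6 =?= 6,  2 =?= 2.
Bind v := tup(6, 6, 6); substituting into the one remaining equation that mentions v gives: branch(node(0, 2), node(node(tup(6, 6, 6), node(2, 6)), 0), node(0, 6)) =?= branch(node(0, 2), node(w, 0), node(0, 6)). Substituting into the earlier bindings gives x1 := tup(6, 6, 6), y1 := node(tup(6, 6, 6), node(2, 6)).
Delete trivial equation 6 =?= 6.
Delete trivial equation 2 =?= 2.
Decompose branch/3: node(0, 2) =?= node(0, 2),  node(node(tup(6, 6, 6), node(2, 6)), 0) =?= node(w, 0),  node(0, 6) =?= node(0, 6).
Delete trivial equation node(0, 2) =?= node(0, 2).
Decompose node/2: node(tup(6, 6, 6), node(2, 6)) =?= w,  0 =?= 0.
Bind w := node(tup(6, 6, 6), node(2, 6)); no other remaining equation mentions w.
Delete trivial equation 0 =?= 0.
Delete trivial equation node(0, 6) =?= node(0, 6).
No equations remain and no clash or occurs-check failure arose, so a unifier exists.

YES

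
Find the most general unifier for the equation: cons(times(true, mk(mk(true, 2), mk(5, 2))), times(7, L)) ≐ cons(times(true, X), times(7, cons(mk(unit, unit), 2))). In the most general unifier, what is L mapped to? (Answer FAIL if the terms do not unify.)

Decompose cons/2: times(true, mk(mk(true, 2), mk(5, 2))) ≐ times(true, X),  times(7, L) ≐ times(7, cons(mk(unit, unit), 2)).
Decompose times/2: true ≐ true,  mk(mk(true, 2), mk(5, 2)) ≐ X.
Delete trivial equation true ≐ true.
Bind X := mk(mk(true, 2), mk(5, 2)); no other remaining equation mentions X.
Decompose times/2: 7 ≐ 7,  L ≐ cons(mk(unit, unit), 2).
Delete trivial equation 7 ≐ 7.
Bind L := cons(mk(unit, unit), 2).
MGU = { X := mk(mk(true, 2), mk(5, 2)), L := cons(mk(unit, unit), 2) }, so L := cons(mk(unit, unit), 2).

cons(mk(unit, unit), 2)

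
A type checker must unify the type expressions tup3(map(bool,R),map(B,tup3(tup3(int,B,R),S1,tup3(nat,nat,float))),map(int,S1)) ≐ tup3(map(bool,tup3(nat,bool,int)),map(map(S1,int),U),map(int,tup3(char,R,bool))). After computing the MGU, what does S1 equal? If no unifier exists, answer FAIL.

tup3(char,tup3(nat,bool,int),bool)

Decompose tup3/3: map(bool,R) ≐ map(bool,tup3(nat,bool,int)),  map(B,tup3(tup3(int,B,R),S1,tup3(nat,nat,float))) ≐ map(map(S1,int),U),  map(int,S1) ≐ map(int,tup3(char,R,bool)).
Decompose map/2: bool ≐ bool,  R ≐ tup3(nat,bool,int).
Delete trivial equation bool ≐ bool.
Bind R := tup3(nat,bool,int); substituting into the remaining equations gives: map(B,tup3(tup3(int,B,tup3(nat,bool,int)),S1,tup3(nat,nat,float))) ≐ map(map(S1,int),U),  map(int,S1) ≐ map(int,tup3(char,tup3(nat,bool,int),bool)).
Decompose map/2: B ≐ map(S1,int),  tup3(tup3(int,B,tup3(nat,bool,int)),S1,tup3(nat,nat,float)) ≐ U.
Bind B := map(S1,int); substituting into the one remaining equation that mentions B gives: tup3(tup3(int,map(S1,int),tup3(nat,bool,int)),S1,tup3(nat,nat,float)) ≐ U.
Bind U := tup3(tup3(int,map(S1,int),tup3(nat,bool,int)),S1,tup3(nat,nat,float)); no other remaining equation mentions U.
Decompose map/2: int ≐ int,  S1 ≐ tup3(char,tup3(nat,bool,int),bool).
Delete trivial equation int ≐ int.
Bind S1 := tup3(char,tup3(nat,bool,int),bool). Substituting into the earlier bindings gives B := map(tup3(char,tup3(nat,bool,int),bool),int), U := tup3(tup3(int,map(tup3(char,tup3(nat,bool,int),bool),int),tup3(nat,bool,int)),tup3(char,tup3(nat,bool,int),bool),tup3(nat,nat,float)).
MGU = { R ↦ tup3(nat,bool,int), B ↦ map(tup3(char,tup3(nat,bool,int),bool),int), U ↦ tup3(tup3(int,map(tup3(char,tup3(nat,bool,int),bool),int),tup3(nat,bool,int)),tup3(char,tup3(nat,bool,int),bool),tup3(nat,nat,float)), S1 ↦ tup3(char,tup3(nat,bool,int),bool) }, so S1 ↦ tup3(char,tup3(nat,bool,int),bool).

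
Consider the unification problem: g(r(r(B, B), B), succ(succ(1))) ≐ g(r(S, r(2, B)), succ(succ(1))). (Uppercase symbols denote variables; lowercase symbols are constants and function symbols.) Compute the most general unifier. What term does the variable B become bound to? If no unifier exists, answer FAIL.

FAIL

Decompose g/2: r(r(B, B), B) ≐ r(S, r(2, B)),  succ(succ(1)) ≐ succ(succ(1)).
Decompose r/2: r(B, B) ≐ S,  B ≐ r(2, B).
Bind S := r(B, B); no other remaining equation mentions S.
Occurs check fails: B occurs in r(2, B); the equation B ≐ r(2, B) has no finite solution.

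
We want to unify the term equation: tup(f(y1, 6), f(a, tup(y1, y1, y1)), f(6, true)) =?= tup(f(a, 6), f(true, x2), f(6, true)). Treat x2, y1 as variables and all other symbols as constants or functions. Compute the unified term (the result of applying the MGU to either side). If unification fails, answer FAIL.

Decompose tup/3: f(y1, 6) =?= f(a, 6),  f(a, tup(y1, y1, y1)) =?= f(true, x2),  f(6, true) =?= f(6, true).
Decompose f/2: y1 =?= a,  6 =?= 6.
Bind y1 := a; substituting into the one remaining equation that mentions y1 gives: f(a, tup(a, a, a)) =?= f(true, x2).
Delete trivial equation 6 =?= 6.
Decompose f/2: a =?= true,  tup(a, a, a) =?= x2.
Clash: constants a and true differ; no unifier exists.

FAIL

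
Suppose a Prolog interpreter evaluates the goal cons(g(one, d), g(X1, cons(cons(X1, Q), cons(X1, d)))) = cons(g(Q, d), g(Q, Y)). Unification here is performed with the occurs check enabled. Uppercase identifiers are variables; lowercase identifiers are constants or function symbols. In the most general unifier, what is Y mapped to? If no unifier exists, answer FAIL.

Decompose cons/2: g(one, d) = g(Q, d),  g(X1, cons(cons(X1, Q), cons(X1, d))) = g(Q, Y).
Decompose g/2: one = Q,  d = d.
Bind Q := one; substituting into the one remaining equation that mentions Q gives: g(X1, cons(cons(X1, one), cons(X1, d))) = g(one, Y).
Delete trivial equation d = d.
Decompose g/2: X1 = one,  cons(cons(X1, one), cons(X1, d)) = Y.
Bind X1 := one; substituting into the remaining equation gives: cons(cons(one, one), cons(one, d)) = Y.
Bind Y := cons(cons(one, one), cons(one, d)).
MGU = { Q ↦ one, X1 ↦ one, Y ↦ cons(cons(one, one), cons(one, d)) }, so Y ↦ cons(cons(one, one), cons(one, d)).

cons(cons(one, one), cons(one, d))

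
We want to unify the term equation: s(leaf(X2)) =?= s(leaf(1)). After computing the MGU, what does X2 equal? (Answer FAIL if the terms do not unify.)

1

Decompose s/1: leaf(X2) =?= leaf(1).
Decompose leaf/1: X2 =?= 1.
Bind X2 := 1.
MGU = { X2 := 1 }, so X2 := 1.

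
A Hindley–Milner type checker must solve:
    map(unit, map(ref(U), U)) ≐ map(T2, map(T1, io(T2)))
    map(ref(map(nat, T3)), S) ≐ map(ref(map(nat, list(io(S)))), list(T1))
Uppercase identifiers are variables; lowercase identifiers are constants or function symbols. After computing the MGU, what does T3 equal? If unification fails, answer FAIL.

list(io(list(ref(io(unit)))))

Decompose map/2: unit ≐ T2,  map(ref(U), U) ≐ map(T1, io(T2)).
Bind T2 := unit; substituting into the one remaining equation that mentions T2 gives: map(ref(U), U) ≐ map(T1, io(unit)).
Decompose map/2: ref(U) ≐ T1,  U ≐ io(unit).
Bind T1 := ref(U); substituting into the one remaining equation that mentions T1 gives: map(ref(map(nat, T3)), S) ≐ map(ref(map(nat, list(io(S)))), list(ref(U))).
Bind U := io(unit); substituting into the remaining equation gives: map(ref(map(nat, T3)), S) ≐ map(ref(map(nat, list(io(S)))), list(ref(io(unit)))). Substituting into the earlier binding gives T1 := ref(io(unit)).
Decompose map/2: ref(map(nat, T3)) ≐ ref(map(nat, list(io(S)))),  S ≐ list(ref(io(unit))).
Decompose ref/1: map(nat, T3) ≐ map(nat, list(io(S))).
Decompose map/2: nat ≐ nat,  T3 ≐ list(io(S)).
Delete trivial equation nat ≐ nat.
Bind T3 := list(io(S)); no other remaining equation mentions T3.
Bind S := list(ref(io(unit))). Substituting into the earlier binding gives T3 := list(io(list(ref(io(unit))))).
MGU = { T2 -> unit, T1 -> ref(io(unit)), U -> io(unit), T3 -> list(io(list(ref(io(unit))))), S -> list(ref(io(unit))) }, so T3 -> list(io(list(ref(io(unit))))).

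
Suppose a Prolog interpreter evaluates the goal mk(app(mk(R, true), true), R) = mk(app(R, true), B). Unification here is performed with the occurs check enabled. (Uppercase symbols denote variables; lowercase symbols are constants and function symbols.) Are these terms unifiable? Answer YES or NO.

NO

Decompose mk/2: app(mk(R, true), true) = app(R, true),  R = B.
Decompose app/2: mk(R, true) = R,  true = true.
Occurs check fails: R occurs in mk(R, true); the equation R = mk(R, true) has no finite solution.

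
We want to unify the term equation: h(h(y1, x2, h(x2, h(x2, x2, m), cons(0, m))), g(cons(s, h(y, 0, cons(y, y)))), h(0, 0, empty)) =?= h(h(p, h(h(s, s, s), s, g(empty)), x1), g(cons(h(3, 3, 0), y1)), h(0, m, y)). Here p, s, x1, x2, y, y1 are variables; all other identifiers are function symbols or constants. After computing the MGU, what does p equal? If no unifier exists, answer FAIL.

Decompose h/3: h(y1, x2, h(x2, h(x2, x2, m), cons(0, m))) =?= h(p, h(h(s, s, s), s, g(empty)), x1),  g(cons(s, h(y, 0, cons(y, y)))) =?= g(cons(h(3, 3, 0), y1)),  h(0, 0, empty) =?= h(0, m, y).
Decompose h/3: y1 =?= p,  x2 =?= h(h(s, s, s), s, g(empty)),  h(x2, h(x2, x2, m), cons(0, m)) =?= x1.
Bind y1 := p; substituting into the one remaining equation that mentions y1 gives: g(cons(s, h(y, 0, cons(y, y)))) =?= g(cons(h(3, 3, 0), p)).
Bind x2 := h(h(s, s, s), s, g(empty)); substituting into the one remaining equation that mentions x2 gives: h(h(h(s, s, s), s, g(empty)), h(h(h(s, s, s), s, g(empty)), h(h(s, s, s), s, g(empty)), m), cons(0, m)) =?= x1.
Bind x1 := h(h(h(s, s, s), s, g(empty)), h(h(h(s, s, s), s, g(empty)), h(h(s, s, s), s, g(empty)), m), cons(0, m)); no other remaining equation mentions x1.
Decompose g/1: cons(s, h(y, 0, cons(y, y))) =?= cons(h(3, 3, 0), p).
Decompose cons/2: s =?= h(3, 3, 0),  h(y, 0, cons(y, y)) =?= p.
Bind s := h(3, 3, 0); no other remaining equation mentions s. Substituting into the earlier bindings gives x2 := h(h(h(3, 3, 0), h(3, 3, 0), h(3, 3, 0)), h(3, 3, 0), g(empty)), x1 := h(h(h(h(3, 3, 0), h(3, 3, 0), h(3, 3, 0)), h(3, 3, 0), g(empty)), h(h(h(h(3, 3, 0), h(3, 3, 0), h(3, 3, 0)), h(3, 3, 0), g(empty)), h(h(h(3, 3, 0), h(3, 3, 0), h(3, 3, 0)), h(3, 3, 0), g(empty)), m), cons(0, m)).
Bind p := h(y, 0, cons(y, y)); no other remaining equation mentions p. Substituting into the earlier binding gives y1 := h(y, 0, cons(y, y)).
Decompose h/3: 0 =?= 0,  0 =?= m,  empty =?= y.
Delete trivial equation 0 =?= 0.
Clash: constants 0 and m differ; no unifier exists.

FAIL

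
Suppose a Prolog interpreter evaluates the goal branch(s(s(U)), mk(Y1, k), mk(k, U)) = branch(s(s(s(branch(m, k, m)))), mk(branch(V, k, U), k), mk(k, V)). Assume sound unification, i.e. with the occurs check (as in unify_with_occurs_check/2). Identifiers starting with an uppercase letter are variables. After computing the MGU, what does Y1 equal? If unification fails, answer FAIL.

Decompose branch/3: s(s(U)) = s(s(s(branch(m, k, m)))),  mk(Y1, k) = mk(branch(V, k, U), k),  mk(k, U) = mk(k, V).
Decompose s/1: s(U) = s(s(branch(m, k, m))).
Decompose s/1: U = s(branch(m, k, m)).
Bind U := s(branch(m, k, m)); substituting into the remaining equations gives: mk(Y1, k) = mk(branch(V, k, s(branch(m, k, m))), k),  mk(k, s(branch(m, k, m))) = mk(k, V).
Decompose mk/2: Y1 = branch(V, k, s(branch(m, k, m))),  k = k.
Bind Y1 := branch(V, k, s(branch(m, k, m))); no other remaining equation mentions Y1.
Delete trivial equation k = k.
Decompose mk/2: k = k,  s(branch(m, k, m)) = V.
Delete trivial equation k = k.
Bind V := s(branch(m, k, m)). Substituting into the earlier binding gives Y1 := branch(s(branch(m, k, m)), k, s(branch(m, k, m))).
MGU = { U -> s(branch(m, k, m)), Y1 -> branch(s(branch(m, k, m)), k, s(branch(m, k, m))), V -> s(branch(m, k, m)) }, so Y1 -> branch(s(branch(m, k, m)), k, s(branch(m, k, m))).

branch(s(branch(m, k, m)), k, s(branch(m, k, m)))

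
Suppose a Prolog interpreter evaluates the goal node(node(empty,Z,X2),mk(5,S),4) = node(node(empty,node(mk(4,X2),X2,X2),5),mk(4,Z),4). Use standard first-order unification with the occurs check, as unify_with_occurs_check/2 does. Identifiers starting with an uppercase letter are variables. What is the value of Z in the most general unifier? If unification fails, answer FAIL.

FAIL

Decompose node/3: node(empty,Z,X2) = node(empty,node(mk(4,X2),X2,X2),5),  mk(5,S) = mk(4,Z),  4 = 4.
Decompose node/3: empty = empty,  Z = node(mk(4,X2),X2,X2),  X2 = 5.
Delete trivial equation empty = empty.
Bind Z := node(mk(4,X2),X2,X2); substituting into the one remaining equation that mentions Z gives: mk(5,S) = mk(4,node(mk(4,X2),X2,X2)).
Bind X2 := 5; substituting into the one remaining equation that mentions X2 gives: mk(5,S) = mk(4,node(mk(4,5),5,5)). Substituting into the earlier binding gives Z := node(mk(4,5),5,5).
Decompose mk/2: 5 = 4,  S = node(mk(4,5),5,5).
Clash: constants 5 and 4 differ; no unifier exists.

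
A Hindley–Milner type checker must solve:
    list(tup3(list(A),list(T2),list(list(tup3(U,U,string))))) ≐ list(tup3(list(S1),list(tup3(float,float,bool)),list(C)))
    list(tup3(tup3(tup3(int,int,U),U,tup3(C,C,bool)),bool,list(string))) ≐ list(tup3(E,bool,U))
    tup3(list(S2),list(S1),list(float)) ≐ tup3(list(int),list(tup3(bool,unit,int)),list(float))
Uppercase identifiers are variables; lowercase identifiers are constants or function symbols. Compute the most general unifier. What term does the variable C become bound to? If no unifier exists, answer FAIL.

list(tup3(list(string),list(string),string))

Decompose list/1: tup3(list(A),list(T2),list(list(tup3(U,U,string)))) ≐ tup3(list(S1),list(tup3(float,float,bool)),list(C)).
Decompose tup3/3: list(A) ≐ list(S1),  list(T2) ≐ list(tup3(float,float,bool)),  list(list(tup3(U,U,string))) ≐ list(C).
Decompose list/1: A ≐ S1.
Bind A := S1; no other remaining equation mentions A.
Decompose list/1: T2 ≐ tup3(float,float,bool).
Bind T2 := tup3(float,float,bool); no other remaining equation mentions T2.
Decompose list/1: list(tup3(U,U,string)) ≐ C.
Bind C := list(tup3(U,U,string)); substituting into the one remaining equation that mentions C gives: list(tup3(tup3(tup3(int,int,U),U,tup3(list(tup3(U,U,string)),list(tup3(U,U,string)),bool)),bool,list(string))) ≐ list(tup3(E,bool,U)).
Decompose list/1: tup3(tup3(tup3(int,int,U),U,tup3(list(tup3(U,U,string)),list(tup3(U,U,string)),bool)),bool,list(string)) ≐ tup3(E,bool,U).
Decompose tup3/3: tup3(tup3(int,int,U),U,tup3(list(tup3(U,U,string)),list(tup3(U,U,string)),bool)) ≐ E,  bool ≐ bool,  list(string) ≐ U.
Bind E := tup3(tup3(int,int,U),U,tup3(list(tup3(U,U,string)),list(tup3(U,U,string)),bool)); no other remaining equation mentions E.
Delete trivial equation bool ≐ bool.
Bind U := list(string); no other remaining equation mentions U. Substituting into the earlier bindings gives C := list(tup3(list(string),list(string),string)), E := tup3(tup3(int,int,list(string)),list(string),tup3(list(tup3(list(string),list(string),string)),list(tup3(list(string),list(string),string)),bool)).
Decompose tup3/3: list(S2) ≐ list(int),  list(S1) ≐ list(tup3(bool,unit,int)),  list(float) ≐ list(float).
Decompose list/1: S2 ≐ int.
Bind S2 := int; no other remaining equation mentions S2.
Decompose list/1: S1 ≐ tup3(bool,unit,int).
Bind S1 := tup3(bool,unit,int); no other remaining equation mentions S1. Substituting into the earlier binding gives A := tup3(bool,unit,int).
Delete trivial equation list(float) ≐ list(float).
MGU = { A -> tup3(bool,unit,int), T2 -> tup3(float,float,bool), C -> list(tup3(list(string),list(string),string)), E -> tup3(tup3(int,int,list(string)),list(string),tup3(list(tup3(list(string),list(string),string)),list(tup3(list(string),list(string),string)),bool)), U -> list(string), S2 -> int, S1 -> tup3(bool,unit,int) }, so C -> list(tup3(list(string),list(string),string)).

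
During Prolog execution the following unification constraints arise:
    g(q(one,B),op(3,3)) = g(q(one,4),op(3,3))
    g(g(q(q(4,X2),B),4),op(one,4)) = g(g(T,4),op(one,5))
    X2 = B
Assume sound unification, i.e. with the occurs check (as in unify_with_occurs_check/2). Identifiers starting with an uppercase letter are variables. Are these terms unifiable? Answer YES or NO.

NO

Decompose g/2: q(one,B) = q(one,4),  op(3,3) = op(3,3).
Decompose q/2: one = one,  B = 4.
Delete trivial equation one = one.
Bind B := 4; substituting into the 2 remaining equations that mention B gives: g(g(q(q(4,X2),4),4),op(one,4)) = g(g(T,4),op(one,5)),  X2 = 4.
Delete trivial equation op(3,3) = op(3,3).
Decompose g/2: g(q(q(4,X2),4),4) = g(T,4),  op(one,4) = op(one,5).
Decompose g/2: q(q(4,X2),4) = T,  4 = 4.
Bind T := q(q(4,X2),4); no other remaining equation mentions T.
Delete trivial equation 4 = 4.
Decompose op/2: one = one,  4 = 5.
Delete trivial equation one = one.
Clash: constants 4 and 5 differ; no unifier exists.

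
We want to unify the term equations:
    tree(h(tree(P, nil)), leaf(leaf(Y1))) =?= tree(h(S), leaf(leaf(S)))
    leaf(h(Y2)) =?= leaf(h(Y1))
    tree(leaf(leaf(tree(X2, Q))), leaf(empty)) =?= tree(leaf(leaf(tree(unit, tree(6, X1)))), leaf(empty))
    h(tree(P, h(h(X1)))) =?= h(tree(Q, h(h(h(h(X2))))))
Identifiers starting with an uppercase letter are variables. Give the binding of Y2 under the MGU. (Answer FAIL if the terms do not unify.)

Decompose tree/2: h(tree(P, nil)) =?= h(S),  leaf(leaf(Y1)) =?= leaf(leaf(S)).
Decompose h/1: tree(P, nil) =?= S.
Bind S := tree(P, nil); substituting into the one remaining equation that mentions S gives: leaf(leaf(Y1)) =?= leaf(leaf(tree(P, nil))).
Decompose leaf/1: leaf(Y1) =?= leaf(tree(P, nil)).
Decompose leaf/1: Y1 =?= tree(P, nil).
Bind Y1 := tree(P, nil); substituting into the one remaining equation that mentions Y1 gives: leaf(h(Y2)) =?= leaf(h(tree(P, nil))).
Decompose leaf/1: h(Y2) =?= h(tree(P, nil)).
Decompose h/1: Y2 =?= tree(P, nil).
Bind Y2 := tree(P, nil); no other remaining equation mentions Y2.
Decompose tree/2: leaf(leaf(tree(X2, Q))) =?= leaf(leaf(tree(unit, tree(6, X1)))),  leaf(empty) =?= leaf(empty).
Decompose leaf/1: leaf(tree(X2, Q)) =?= leaf(tree(unit, tree(6, X1))).
Decompose leaf/1: tree(X2, Q) =?= tree(unit, tree(6, X1)).
Decompose tree/2: X2 =?= unit,  Q =?= tree(6, X1).
Bind X2 := unit; substituting into the one remaining equation that mentions X2 gives: h(tree(P, h(h(X1)))) =?= h(tree(Q, h(h(h(h(unit)))))).
Bind Q := tree(6, X1); substituting into the one remaining equation that mentions Q gives: h(tree(P, h(h(X1)))) =?= h(tree(tree(6, X1), h(h(h(h(unit)))))).
Delete trivial equation leaf(empty) =?= leaf(empty).
Decompose h/1: tree(P, h(h(X1))) =?= tree(tree(6, X1), h(h(h(h(unit))))).
Decompose tree/2: P =?= tree(6, X1),  h(h(X1)) =?= h(h(h(h(unit)))).
Bind P := tree(6, X1); no other remaining equation mentions P. Substituting into the earlier bindings gives S := tree(tree(6, X1), nil), Y1 := tree(tree(6, X1), nil), Y2 := tree(tree(6, X1), nil).
Decompose h/1: h(X1) =?= h(h(h(unit))).
Decompose h/1: X1 =?= h(h(unit)).
Bind X1 := h(h(unit)). Substituting into the earlier bindings gives S := tree(tree(6, h(h(unit))), nil), Y1 := tree(tree(6, h(h(unit))), nil), Y2 := tree(tree(6, h(h(unit))), nil), Q := tree(6, h(h(unit))), P := tree(6, h(h(unit))).
MGU = { S := tree(tree(6, h(h(unit))), nil), Y1 := tree(tree(6, h(h(unit))), nil), Y2 := tree(tree(6, h(h(unit))), nil), X2 := unit, Q := tree(6, h(h(unit))), P := tree(6, h(h(unit))), X1 := h(h(unit)) }, so Y2 := tree(tree(6, h(h(unit))), nil).

tree(tree(6, h(h(unit))), nil)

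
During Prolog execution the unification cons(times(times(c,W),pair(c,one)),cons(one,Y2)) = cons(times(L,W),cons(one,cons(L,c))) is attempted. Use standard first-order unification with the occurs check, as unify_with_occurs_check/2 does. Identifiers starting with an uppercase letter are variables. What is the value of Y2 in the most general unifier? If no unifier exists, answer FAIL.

cons(times(c,pair(c,one)),c)

Decompose cons/2: times(times(c,W),pair(c,one)) = times(L,W),  cons(one,Y2) = cons(one,cons(L,c)).
Decompose times/2: times(c,W) = L,  pair(c,one) = W.
Bind L := times(c,W); substituting into the one remaining equation that mentions L gives: cons(one,Y2) = cons(one,cons(times(c,W),c)).
Bind W := pair(c,one); substituting into the remaining equation gives: cons(one,Y2) = cons(one,cons(times(c,pair(c,one)),c)). Substituting into the earlier binding gives L := times(c,pair(c,one)).
Decompose cons/2: one = one,  Y2 = cons(times(c,pair(c,one)),c).
Delete trivial equation one = one.
Bind Y2 := cons(times(c,pair(c,one)),c).
MGU = { L -> times(c,pair(c,one)), W -> pair(c,one), Y2 -> cons(times(c,pair(c,one)),c) }, so Y2 -> cons(times(c,pair(c,one)),c).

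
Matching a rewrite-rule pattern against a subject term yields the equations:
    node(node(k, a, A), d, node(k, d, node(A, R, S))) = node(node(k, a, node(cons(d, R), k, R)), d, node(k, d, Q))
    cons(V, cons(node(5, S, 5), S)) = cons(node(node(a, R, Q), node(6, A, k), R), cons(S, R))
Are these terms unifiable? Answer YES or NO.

NO

Decompose node/3: node(k, a, A) = node(k, a, node(cons(d, R), k, R)),  d = d,  node(k, d, node(A, R, S)) = node(k, d, Q).
Decompose node/3: k = k,  a = a,  A = node(cons(d, R), k, R).
Delete trivial equation k = k.
Delete trivial equation a = a.
Bind A := node(cons(d, R), k, R); substituting into the 2 remaining equations that mention A gives: node(k, d, node(node(cons(d, R), k, R), R, S)) = node(k, d, Q),  cons(V, cons(node(5, S, 5), S)) = cons(node(node(a, R, Q), node(6, node(cons(d, R), k, R), k), R), cons(S, R)).
Delete trivial equation d = d.
Decompose node/3: k = k,  d = d,  node(node(cons(d, R), k, R), R, S) = Q.
Delete trivial equation k = k.
Delete trivial equation d = d.
Bind Q := node(node(cons(d, R), k, R), R, S); substituting into the remaining equation gives: cons(V, cons(node(5, S, 5), S)) = cons(node(node(a, R, node(node(cons(d, R), k, R), R, S)), node(6, node(cons(d, R), k, R), k), R), cons(S, R)).
Decompose cons/2: V = node(node(a, R, node(node(cons(d, R), k, R), R, S)), node(6, node(cons(d, R), k, R), k), R),  cons(node(5, S, 5), S) = cons(S, R).
Bind V := node(node(a, R, node(node(cons(d, R), k, R), R, S)), node(6, node(cons(d, R), k, R), k), R); no other remaining equation mentions V.
Decompose cons/2: node(5, S, 5) = S,  S = R.
Occurs check fails: S occurs in node(5, S, 5); the equation S = node(5, S, 5) has no finite solution.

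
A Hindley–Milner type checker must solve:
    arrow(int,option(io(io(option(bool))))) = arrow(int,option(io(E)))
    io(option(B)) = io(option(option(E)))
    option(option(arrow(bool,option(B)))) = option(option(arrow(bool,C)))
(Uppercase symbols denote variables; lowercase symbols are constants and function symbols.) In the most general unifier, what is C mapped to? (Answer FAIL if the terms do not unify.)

Decompose arrow/2: int = int,  option(io(io(option(bool)))) = option(io(E)).
Delete trivial equation int = int.
Decompose option/1: io(io(option(bool))) = io(E).
Decompose io/1: io(option(bool)) = E.
Bind E := io(option(bool)); substituting into the one remaining equation that mentions E gives: io(option(B)) = io(option(option(io(option(bool))))).
Decompose io/1: option(B) = option(option(io(option(bool)))).
Decompose option/1: B = option(io(option(bool))).
Bind B := option(io(option(bool))); substituting into the remaining equation gives: option(option(arrow(bool,option(option(io(option(bool))))))) = option(option(arrow(bool,C))).
Decompose option/1: option(arrow(bool,option(option(io(option(bool)))))) = option(arrow(bool,C)).
Decompose option/1: arrow(bool,option(option(io(option(bool))))) = arrow(bool,C).
Decompose arrow/2: bool = bool,  option(option(io(option(bool)))) = C.
Delete trivial equation bool = bool.
Bind C := option(option(io(option(bool)))).
MGU = { E ↦ io(option(bool)), B ↦ option(io(option(bool))), C ↦ option(option(io(option(bool)))) }, so C ↦ option(option(io(option(bool)))).

option(option(io(option(bool))))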